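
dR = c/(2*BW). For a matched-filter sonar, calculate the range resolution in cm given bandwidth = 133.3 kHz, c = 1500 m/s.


dR = c/(2*BW) = 1500 / (2 * 133.3e3) = 0.0056 m = 0.56 cm

0.56 cm


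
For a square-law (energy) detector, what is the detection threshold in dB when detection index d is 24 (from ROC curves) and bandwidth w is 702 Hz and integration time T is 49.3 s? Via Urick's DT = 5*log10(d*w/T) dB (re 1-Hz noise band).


DT = 5*log10(d*w/T) = 5*log10(24 * 702 / 49.3) = 5*log10(341.74) = 12.67

12.67 dB


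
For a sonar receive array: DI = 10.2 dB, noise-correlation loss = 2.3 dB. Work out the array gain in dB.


7.9 dB


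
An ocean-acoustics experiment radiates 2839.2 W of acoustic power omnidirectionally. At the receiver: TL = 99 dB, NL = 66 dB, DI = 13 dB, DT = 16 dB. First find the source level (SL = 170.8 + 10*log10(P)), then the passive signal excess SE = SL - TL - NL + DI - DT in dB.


Step 1: SL = 170.8 + 10*log10(2839.2) = 205.33 dB
Step 2: SE = SL - TL - NL + DI - DT = 205.33 - 99 - 66 + 13 - 16 = 37.33

37.33 dB


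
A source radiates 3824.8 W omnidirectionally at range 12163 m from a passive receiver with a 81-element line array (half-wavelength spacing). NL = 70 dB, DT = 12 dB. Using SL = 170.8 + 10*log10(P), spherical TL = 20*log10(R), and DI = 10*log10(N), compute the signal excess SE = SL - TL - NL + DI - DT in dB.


Step 1: SL = 170.8 + 10*log10(3824.8) = 206.63 dB
Step 2: TL = 20*log10(12163) = 81.7 dB
Step 3: DI = 10*log10(81) = 19.08 dB
Step 4: SE = SL - TL - NL + DI - DT = 206.63 - 81.7 - 70 + 19.08 - 12 = 62.01

62.01 dB


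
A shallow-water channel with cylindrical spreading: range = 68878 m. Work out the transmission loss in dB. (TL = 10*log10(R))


48.38 dB


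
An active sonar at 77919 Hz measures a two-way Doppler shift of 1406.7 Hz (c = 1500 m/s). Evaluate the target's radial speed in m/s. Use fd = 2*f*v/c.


From fd = 2*f*v/c, v = c*fd/(2*f) = 1500 * 1406.7 / (2*77919) = 13.54

13.54 m/s


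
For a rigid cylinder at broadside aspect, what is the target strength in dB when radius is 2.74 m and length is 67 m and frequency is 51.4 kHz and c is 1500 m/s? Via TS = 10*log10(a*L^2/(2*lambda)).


53.24 dB


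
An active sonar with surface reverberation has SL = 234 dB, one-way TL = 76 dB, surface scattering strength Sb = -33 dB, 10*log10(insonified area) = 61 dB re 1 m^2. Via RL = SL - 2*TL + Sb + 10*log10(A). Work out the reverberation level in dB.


RL = SL - 2*TL + Sb + 10*log10(A) = 234 - 2*76 + (-33) + 61 = 110

110 dB


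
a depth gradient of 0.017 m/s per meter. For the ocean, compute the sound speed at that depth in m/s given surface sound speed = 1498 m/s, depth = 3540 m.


c = 1498 + 0.017 * 3540 = 1558.18

1558.18 m/s


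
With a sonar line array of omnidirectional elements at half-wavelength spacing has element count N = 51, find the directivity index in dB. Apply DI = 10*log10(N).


DI = 10*log10(51) = 17.08

17.08 dB


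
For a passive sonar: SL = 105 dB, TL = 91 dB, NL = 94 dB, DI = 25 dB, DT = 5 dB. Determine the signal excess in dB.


SE = SL - TL - NL + DI - DT = 105 - 91 - 94 + 25 - 5 = -60

-60 dB


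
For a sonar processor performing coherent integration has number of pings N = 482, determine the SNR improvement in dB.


Gain = 10*log10(482) = 26.83

26.83 dB


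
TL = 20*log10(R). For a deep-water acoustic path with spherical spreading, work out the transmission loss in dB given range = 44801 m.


93.03 dB


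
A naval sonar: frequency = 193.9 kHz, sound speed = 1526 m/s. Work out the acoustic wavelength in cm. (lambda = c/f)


0.79 cm


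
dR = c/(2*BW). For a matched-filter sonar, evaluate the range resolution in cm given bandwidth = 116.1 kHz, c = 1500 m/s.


0.65 cm


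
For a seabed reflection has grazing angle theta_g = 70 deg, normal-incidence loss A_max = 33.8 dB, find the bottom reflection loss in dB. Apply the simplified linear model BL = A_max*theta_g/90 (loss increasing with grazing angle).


BL = A_max * theta_g / 90 = 33.8 * 70 / 90 = 26.29

26.29 dB


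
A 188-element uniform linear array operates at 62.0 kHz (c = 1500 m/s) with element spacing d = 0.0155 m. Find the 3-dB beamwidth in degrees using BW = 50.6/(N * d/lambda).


Step 1: lambda = 1500/62000 = 0.02419 m
Step 2: d/lambda = 0.0155/0.02419 = 0.6408
Step 3: BW = 50.6/(N * d/lambda) = 50.6/(188 * 0.6408) = 0.42

0.42 deg


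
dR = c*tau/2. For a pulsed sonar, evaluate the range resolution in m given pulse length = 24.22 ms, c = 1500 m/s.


dR = c*tau/2 = 1500 * 24.22e-3 / 2 = 18.165

18.165 m


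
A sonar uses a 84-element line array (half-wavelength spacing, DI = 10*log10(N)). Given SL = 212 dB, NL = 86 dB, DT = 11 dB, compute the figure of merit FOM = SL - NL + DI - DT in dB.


134.24 dB


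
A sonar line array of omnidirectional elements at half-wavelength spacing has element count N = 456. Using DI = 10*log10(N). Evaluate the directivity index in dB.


DI = 10*log10(456) = 26.59

26.59 dB


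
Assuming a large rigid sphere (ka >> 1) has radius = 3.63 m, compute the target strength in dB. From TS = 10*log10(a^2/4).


TS = 10*log10(3.63^2 / 4) = 10*log10(3.294225) = 5.18

5.18 dB


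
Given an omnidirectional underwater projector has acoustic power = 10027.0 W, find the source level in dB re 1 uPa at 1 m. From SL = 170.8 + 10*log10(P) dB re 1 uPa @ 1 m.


SL = 170.8 + 10*log10(10027.0) = 170.8 + 40.01 = 210.81

210.81 dB


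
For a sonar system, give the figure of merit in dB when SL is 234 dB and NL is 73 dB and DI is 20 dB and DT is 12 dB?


FOM = SL - NL + DI - DT = 234 - 73 + 20 - 12 = 169

169 dB


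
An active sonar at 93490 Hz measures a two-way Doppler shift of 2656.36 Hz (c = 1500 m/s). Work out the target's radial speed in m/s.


From fd = 2*f*v/c, v = c*fd/(2*f) = 1500 * 2656.36 / (2*93490) = 21.31

21.31 m/s


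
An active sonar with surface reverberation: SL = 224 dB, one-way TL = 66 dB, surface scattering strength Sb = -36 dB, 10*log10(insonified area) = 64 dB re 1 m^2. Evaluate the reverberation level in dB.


120 dB


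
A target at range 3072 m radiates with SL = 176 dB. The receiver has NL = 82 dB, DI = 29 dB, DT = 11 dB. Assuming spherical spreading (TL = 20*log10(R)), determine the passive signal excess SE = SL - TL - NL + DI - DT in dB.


Step 1: TL = 20*log10(3072) = 69.75 dB
Step 2: SE = 176 - 69.75 - 82 + 29 - 11 = 42.25

42.25 dB


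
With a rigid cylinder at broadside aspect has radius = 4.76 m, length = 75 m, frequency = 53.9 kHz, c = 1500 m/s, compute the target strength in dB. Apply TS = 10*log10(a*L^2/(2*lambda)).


lambda = 1500/53900 = 0.02783 m
TS = 10*log10(4.76*75^2/(2*0.02783)) = 56.82

56.82 dB


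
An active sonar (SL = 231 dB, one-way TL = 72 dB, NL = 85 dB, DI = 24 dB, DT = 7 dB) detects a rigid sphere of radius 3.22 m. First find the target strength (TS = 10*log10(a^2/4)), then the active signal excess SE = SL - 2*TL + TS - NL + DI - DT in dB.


Step 1: TS = 10*log10(3.22^2/4) = 4.14 dB
Step 2: SE = SL - 2*TL + TS - NL + DI - DT = 231 - 2*72 + (4.14) - 85 + 24 - 7 = 23.14

23.14 dB


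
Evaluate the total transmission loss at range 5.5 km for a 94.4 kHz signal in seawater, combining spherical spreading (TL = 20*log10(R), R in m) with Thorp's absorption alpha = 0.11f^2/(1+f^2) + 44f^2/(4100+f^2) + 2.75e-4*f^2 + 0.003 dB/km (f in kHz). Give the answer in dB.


Step 1 (Thorp): alpha = 0.11*8911.36/(1+8911.36) + 44*8911.36/(4100+8911.36) + 2.75e-4*8911.36 + 0.003 = 32.6988 dB/km
Step 2: TL_spread = 20*log10(5500) = 74.81 dB
Step 3: TL_abs = alpha*R = 32.6988 * 5.5 = 179.84 dB
Step 4: TL_total = 74.81 + 179.84 = 254.65

254.65 dB


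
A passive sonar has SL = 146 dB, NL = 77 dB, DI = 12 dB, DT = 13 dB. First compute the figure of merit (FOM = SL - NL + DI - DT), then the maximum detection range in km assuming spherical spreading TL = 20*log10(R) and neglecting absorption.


Step 1: FOM = SL - NL + DI - DT = 146 - 77 + 12 - 13 = 68 dB
Step 2: at max range FOM = TL = 20*log10(R), so R = 10^(68/20) = 2511.89 m = 2.51 km

2.51 km


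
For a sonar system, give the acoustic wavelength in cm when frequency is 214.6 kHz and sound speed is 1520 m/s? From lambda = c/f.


0.71 cm


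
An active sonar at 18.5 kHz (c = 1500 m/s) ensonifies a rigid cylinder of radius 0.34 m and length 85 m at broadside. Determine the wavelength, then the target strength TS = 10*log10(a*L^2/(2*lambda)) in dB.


Step 1: lambda = c/f = 1500/18500 = 0.08108 m
Step 2: TS = 10*log10(a*L^2/(2*lambda)) = 10*log10(0.34*85^2/(2*0.08108)) = 41.8

41.8 dB


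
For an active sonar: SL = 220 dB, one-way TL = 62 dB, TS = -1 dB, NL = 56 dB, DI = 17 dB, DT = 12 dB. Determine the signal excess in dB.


SE = SL - 2*TL + TS - NL + DI - DT = 220 - 2*62 + (-1) - 56 + 17 - 12 = 44

44 dB


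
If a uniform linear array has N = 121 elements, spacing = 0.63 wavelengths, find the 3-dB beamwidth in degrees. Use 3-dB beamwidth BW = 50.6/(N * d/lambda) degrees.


0.66 deg


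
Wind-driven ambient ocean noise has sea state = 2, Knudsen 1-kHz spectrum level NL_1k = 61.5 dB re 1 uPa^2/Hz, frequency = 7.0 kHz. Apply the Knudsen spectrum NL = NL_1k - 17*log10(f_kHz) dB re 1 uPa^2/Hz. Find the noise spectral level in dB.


NL = NL_1k - 17*log10(f_kHz) = 61.5 - 17*log10(7.0) = 61.5 - (14.37) = 47.13

47.13 dB


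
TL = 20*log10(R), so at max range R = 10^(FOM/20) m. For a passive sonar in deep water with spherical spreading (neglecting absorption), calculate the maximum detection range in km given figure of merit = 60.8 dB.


At max range FOM = TL, so 20*log10(R) = 60.8
R = 10^(60.8/20) = 1096.48 m = 1.1 km

1.1 km


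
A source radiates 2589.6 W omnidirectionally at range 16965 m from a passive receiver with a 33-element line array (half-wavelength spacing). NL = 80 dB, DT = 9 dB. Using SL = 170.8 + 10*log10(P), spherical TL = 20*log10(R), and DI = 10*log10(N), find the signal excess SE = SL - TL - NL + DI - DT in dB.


46.53 dB


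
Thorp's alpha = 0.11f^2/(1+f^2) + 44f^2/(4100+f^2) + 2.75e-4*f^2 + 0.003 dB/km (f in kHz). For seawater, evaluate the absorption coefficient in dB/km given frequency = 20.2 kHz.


4.208 dB/km


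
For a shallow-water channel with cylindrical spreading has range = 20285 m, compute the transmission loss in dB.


TL = 10*log10(20285) = 43.07

43.07 dB


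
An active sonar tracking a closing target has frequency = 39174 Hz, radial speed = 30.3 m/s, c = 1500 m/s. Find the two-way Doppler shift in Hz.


1582.63 Hz


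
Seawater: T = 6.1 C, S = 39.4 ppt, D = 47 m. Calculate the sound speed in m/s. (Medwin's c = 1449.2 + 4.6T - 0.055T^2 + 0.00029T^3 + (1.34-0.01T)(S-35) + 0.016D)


1481.66 m/s


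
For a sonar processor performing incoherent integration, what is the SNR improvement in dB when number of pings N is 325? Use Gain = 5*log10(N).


Gain = 5*log10(325) = 12.56

12.56 dB


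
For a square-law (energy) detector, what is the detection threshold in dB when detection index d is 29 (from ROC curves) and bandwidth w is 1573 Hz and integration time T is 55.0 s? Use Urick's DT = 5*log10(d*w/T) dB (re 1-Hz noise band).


14.59 dB


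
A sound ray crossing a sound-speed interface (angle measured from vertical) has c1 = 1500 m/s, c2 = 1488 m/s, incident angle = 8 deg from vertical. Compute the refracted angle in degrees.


sin(theta2) = (c2/c1)*sin(theta1) = (1488/1500)*sin(8 deg) = 0.13806
theta2 = arcsin(0.13806) = 7.94

7.94 deg


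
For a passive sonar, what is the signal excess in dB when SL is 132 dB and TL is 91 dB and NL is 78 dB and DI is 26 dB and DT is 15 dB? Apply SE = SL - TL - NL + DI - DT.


SE = SL - TL - NL + DI - DT = 132 - 91 - 78 + 26 - 15 = -26

-26 dB


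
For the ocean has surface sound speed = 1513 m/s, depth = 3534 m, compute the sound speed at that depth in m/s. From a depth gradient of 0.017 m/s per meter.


1573.078 m/s


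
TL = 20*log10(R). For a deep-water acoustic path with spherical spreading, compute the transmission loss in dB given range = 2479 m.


TL = 20*log10(2479) = 67.89

67.89 dB


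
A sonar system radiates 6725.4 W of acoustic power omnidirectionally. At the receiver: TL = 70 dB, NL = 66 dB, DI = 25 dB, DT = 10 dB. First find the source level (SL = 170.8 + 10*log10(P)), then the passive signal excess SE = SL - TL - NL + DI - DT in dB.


Step 1: SL = 170.8 + 10*log10(6725.4) = 209.08 dB
Step 2: SE = SL - TL - NL + DI - DT = 209.08 - 70 - 66 + 25 - 10 = 88.08

88.08 dB


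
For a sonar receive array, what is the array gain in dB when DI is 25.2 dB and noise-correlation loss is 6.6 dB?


AG = DI - L_corr = 25.2 - 6.6 = 18.6

18.6 dB


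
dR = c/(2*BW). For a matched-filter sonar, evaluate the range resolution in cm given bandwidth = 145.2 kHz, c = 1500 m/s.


dR = c/(2*BW) = 1500 / (2 * 145.2e3) = 0.0052 m = 0.52 cm

0.52 cm


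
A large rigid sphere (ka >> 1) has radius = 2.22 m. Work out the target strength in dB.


TS = 10*log10(2.22^2 / 4) = 10*log10(1.2321) = 0.91

0.91 dB


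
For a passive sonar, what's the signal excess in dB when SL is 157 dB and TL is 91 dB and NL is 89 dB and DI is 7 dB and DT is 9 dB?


SE = SL - TL - NL + DI - DT = 157 - 91 - 89 + 7 - 9 = -25

-25 dB


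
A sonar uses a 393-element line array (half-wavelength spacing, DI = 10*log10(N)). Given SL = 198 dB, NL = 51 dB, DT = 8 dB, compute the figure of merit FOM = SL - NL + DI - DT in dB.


Step 1: DI = 10*log10(393) = 25.94 dB
Step 2: FOM = SL - NL + DI - DT = 198 - 51 + 25.94 - 8 = 164.94

164.94 dB


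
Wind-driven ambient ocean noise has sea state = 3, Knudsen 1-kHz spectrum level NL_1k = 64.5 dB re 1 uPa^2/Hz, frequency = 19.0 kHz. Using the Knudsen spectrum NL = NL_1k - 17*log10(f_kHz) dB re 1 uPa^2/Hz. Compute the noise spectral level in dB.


NL = NL_1k - 17*log10(f_kHz) = 64.5 - 17*log10(19.0) = 64.5 - (21.74) = 42.76

42.76 dB


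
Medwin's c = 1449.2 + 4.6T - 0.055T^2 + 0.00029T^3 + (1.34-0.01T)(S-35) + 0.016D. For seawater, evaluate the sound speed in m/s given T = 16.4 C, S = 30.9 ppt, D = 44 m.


c = 1449.2 + 4.6*16.4 - 0.055*16.4^2 + 0.00029*16.4^3 + (1.34 - 0.01*16.4)*(30.9 - 35) + 0.016*44 = 1507.01

1507.01 m/s


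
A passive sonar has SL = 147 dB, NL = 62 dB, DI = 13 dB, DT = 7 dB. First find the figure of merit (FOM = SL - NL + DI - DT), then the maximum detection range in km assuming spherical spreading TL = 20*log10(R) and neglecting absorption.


Step 1: FOM = SL - NL + DI - DT = 147 - 62 + 13 - 7 = 91 dB
Step 2: at max range FOM = TL = 20*log10(R), so R = 10^(91/20) = 35481.34 m = 35.48 km

35.48 km


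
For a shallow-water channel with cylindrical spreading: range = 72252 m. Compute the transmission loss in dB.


48.59 dB


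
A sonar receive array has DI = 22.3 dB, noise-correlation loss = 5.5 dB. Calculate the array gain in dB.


16.8 dB


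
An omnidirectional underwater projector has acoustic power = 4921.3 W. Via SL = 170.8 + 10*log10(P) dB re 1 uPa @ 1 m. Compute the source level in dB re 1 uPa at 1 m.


SL = 170.8 + 10*log10(4921.3) = 170.8 + 36.92 = 207.72

207.72 dB


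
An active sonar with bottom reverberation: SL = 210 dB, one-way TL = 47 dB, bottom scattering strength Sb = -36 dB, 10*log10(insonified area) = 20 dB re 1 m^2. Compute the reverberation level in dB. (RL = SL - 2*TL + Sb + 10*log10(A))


100 dB


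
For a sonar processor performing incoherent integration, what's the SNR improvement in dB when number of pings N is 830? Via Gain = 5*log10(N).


14.6 dB


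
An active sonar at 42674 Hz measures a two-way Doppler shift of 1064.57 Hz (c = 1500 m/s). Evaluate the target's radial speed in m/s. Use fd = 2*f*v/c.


18.71 m/s


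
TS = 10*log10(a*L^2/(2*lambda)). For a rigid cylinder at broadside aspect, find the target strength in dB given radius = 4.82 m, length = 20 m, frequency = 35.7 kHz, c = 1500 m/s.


lambda = 1500/35700 = 0.04202 m
TS = 10*log10(4.82*20^2/(2*0.04202)) = 43.61

43.61 dB


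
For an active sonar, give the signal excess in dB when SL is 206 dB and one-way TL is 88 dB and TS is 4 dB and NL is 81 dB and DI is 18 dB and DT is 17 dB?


SE = SL - 2*TL + TS - NL + DI - DT = 206 - 2*88 + (4) - 81 + 18 - 17 = -46

-46 dB


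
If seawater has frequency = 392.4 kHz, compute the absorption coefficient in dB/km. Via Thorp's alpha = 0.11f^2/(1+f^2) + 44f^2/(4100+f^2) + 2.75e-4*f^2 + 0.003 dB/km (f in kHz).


f^2 = 153977.76
alpha = 0.11*153977.76/(1+153977.76) + 44*153977.76/(4100+153977.76) + 2.75e-4*153977.76 + 0.003 = 85.316

85.316 dB/km


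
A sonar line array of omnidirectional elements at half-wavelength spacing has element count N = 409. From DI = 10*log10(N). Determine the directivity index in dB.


DI = 10*log10(409) = 26.12

26.12 dB


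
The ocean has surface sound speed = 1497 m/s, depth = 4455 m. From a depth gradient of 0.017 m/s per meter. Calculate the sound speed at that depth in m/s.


1572.735 m/s


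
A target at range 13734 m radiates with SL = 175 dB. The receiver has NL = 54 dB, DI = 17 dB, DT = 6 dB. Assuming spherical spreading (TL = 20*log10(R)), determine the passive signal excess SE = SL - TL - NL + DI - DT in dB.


Step 1: TL = 20*log10(13734) = 82.76 dB
Step 2: SE = 175 - 82.76 - 54 + 17 - 6 = 49.24

49.24 dB


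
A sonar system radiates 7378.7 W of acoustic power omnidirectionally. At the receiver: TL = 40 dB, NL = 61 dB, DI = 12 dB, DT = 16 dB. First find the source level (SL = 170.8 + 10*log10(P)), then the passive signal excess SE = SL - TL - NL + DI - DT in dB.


Step 1: SL = 170.8 + 10*log10(7378.7) = 209.48 dB
Step 2: SE = SL - TL - NL + DI - DT = 209.48 - 40 - 61 + 12 - 16 = 104.48

104.48 dB


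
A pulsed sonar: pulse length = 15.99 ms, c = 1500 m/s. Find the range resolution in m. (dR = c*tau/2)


dR = c*tau/2 = 1500 * 15.99e-3 / 2 = 11.9925

11.9925 m


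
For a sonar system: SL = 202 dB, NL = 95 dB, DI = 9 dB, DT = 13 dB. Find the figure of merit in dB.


FOM = SL - NL + DI - DT = 202 - 95 + 9 - 13 = 103

103 dB


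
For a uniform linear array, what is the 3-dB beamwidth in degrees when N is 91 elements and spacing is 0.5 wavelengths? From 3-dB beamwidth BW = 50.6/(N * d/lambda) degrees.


BW = 50.6 / (91 * 0.5) = 50.6 / 45.5 = 1.11

1.11 deg


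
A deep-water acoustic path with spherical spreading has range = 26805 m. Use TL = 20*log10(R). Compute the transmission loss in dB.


88.56 dB


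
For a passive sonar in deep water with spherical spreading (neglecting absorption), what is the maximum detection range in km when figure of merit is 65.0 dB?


At max range FOM = TL, so 20*log10(R) = 65.0
R = 10^(65.0/20) = 1778.28 m = 1.78 km

1.78 km


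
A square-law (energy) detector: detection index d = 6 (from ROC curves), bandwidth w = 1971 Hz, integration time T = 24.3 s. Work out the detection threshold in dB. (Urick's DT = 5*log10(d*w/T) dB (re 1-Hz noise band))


DT = 5*log10(d*w/T) = 5*log10(6 * 1971 / 24.3) = 5*log10(486.67) = 13.44

13.44 dB


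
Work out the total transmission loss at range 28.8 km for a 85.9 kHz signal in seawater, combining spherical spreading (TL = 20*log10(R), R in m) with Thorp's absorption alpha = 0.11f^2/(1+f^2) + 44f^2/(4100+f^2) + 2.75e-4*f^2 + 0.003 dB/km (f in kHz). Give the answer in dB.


Step 1 (Thorp): alpha = 0.11*7378.81/(1+7378.81) + 44*7378.81/(4100+7378.81) + 2.75e-4*7378.81 + 0.003 = 30.4262 dB/km
Step 2: TL_spread = 20*log10(28800) = 89.19 dB
Step 3: TL_abs = alpha*R = 30.4262 * 28.8 = 876.27 dB
Step 4: TL_total = 89.19 + 876.27 = 965.46

965.46 dB


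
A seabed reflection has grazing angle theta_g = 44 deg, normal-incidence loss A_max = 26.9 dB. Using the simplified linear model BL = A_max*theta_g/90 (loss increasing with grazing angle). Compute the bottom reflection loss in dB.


BL = A_max * theta_g / 90 = 26.9 * 44 / 90 = 13.15

13.15 dB


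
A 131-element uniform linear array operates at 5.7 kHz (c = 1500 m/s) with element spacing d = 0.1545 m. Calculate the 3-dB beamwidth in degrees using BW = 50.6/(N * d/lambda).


0.66 deg


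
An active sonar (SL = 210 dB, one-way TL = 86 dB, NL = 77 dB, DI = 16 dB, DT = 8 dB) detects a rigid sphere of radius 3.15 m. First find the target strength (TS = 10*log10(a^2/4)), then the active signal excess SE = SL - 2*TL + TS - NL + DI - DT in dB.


Step 1: TS = 10*log10(3.15^2/4) = 3.95 dB
Step 2: SE = SL - 2*TL + TS - NL + DI - DT = 210 - 2*86 + (3.95) - 77 + 16 - 8 = -27.05

-27.05 dB


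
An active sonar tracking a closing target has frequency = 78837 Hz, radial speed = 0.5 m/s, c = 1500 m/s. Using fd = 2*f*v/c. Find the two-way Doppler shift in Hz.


52.56 Hz


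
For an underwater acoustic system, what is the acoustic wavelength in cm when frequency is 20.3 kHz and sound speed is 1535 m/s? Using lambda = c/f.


lambda = c/f = 1535 / 20300 = 0.0756 m = 7.56 cm

7.56 cm


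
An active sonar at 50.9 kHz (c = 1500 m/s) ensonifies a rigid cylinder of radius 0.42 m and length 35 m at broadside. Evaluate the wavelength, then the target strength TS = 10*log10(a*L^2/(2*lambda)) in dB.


Step 1: lambda = c/f = 1500/50900 = 0.02947 m
Step 2: TS = 10*log10(a*L^2/(2*lambda)) = 10*log10(0.42*35^2/(2*0.02947)) = 39.41

39.41 dB


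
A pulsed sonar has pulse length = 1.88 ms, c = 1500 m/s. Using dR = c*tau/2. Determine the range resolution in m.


dR = c*tau/2 = 1500 * 1.88e-3 / 2 = 1.41

1.41 m


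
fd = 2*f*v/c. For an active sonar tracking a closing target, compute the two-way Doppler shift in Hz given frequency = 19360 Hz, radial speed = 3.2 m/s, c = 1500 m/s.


fd = 2*f*v/c = 2 * 19360 * 3.2 / 1500 = 82.6

82.6 Hz


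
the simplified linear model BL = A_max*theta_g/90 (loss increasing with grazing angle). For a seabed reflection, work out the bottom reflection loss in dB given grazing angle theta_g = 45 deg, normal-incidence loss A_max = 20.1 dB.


BL = A_max * theta_g / 90 = 20.1 * 45 / 90 = 10.05

10.05 dB


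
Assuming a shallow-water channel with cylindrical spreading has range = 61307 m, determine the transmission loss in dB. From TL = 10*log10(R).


TL = 10*log10(61307) = 47.88

47.88 dB


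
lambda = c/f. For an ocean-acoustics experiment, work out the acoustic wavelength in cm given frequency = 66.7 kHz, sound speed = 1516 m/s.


lambda = c/f = 1516 / 66700 = 0.0227 m = 2.27 cm

2.27 cm


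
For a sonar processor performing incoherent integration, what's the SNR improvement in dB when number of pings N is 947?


Gain = 5*log10(947) = 14.88

14.88 dB


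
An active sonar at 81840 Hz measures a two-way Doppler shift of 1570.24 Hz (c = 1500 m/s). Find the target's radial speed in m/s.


From fd = 2*f*v/c, v = c*fd/(2*f) = 1500 * 1570.24 / (2*81840) = 14.39

14.39 m/s


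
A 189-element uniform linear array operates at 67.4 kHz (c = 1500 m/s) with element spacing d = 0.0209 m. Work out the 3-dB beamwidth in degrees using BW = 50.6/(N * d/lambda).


0.29 deg


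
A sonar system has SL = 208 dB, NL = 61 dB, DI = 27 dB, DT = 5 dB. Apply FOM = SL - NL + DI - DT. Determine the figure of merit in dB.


FOM = SL - NL + DI - DT = 208 - 61 + 27 - 5 = 169

169 dB


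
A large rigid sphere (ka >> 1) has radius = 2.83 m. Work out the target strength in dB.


3.02 dB


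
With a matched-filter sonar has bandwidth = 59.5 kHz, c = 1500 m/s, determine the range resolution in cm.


dR = c/(2*BW) = 1500 / (2 * 59.5e3) = 0.0126 m = 1.26 cm

1.26 cm


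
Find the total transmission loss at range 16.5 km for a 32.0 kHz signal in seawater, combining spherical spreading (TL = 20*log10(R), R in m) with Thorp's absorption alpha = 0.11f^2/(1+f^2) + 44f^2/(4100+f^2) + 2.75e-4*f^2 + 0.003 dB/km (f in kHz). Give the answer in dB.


Step 1 (Thorp): alpha = 0.11*1024.0/(1+1024.0) + 44*1024.0/(4100+1024.0) + 2.75e-4*1024.0 + 0.003 = 9.1876 dB/km
Step 2: TL_spread = 20*log10(16500) = 84.35 dB
Step 3: TL_abs = alpha*R = 9.1876 * 16.5 = 151.6 dB
Step 4: TL_total = 84.35 + 151.6 = 235.95

235.95 dB


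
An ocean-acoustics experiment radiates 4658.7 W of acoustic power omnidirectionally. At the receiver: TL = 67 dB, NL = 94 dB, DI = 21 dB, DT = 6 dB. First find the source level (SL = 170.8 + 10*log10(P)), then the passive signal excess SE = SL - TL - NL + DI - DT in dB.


Step 1: SL = 170.8 + 10*log10(4658.7) = 207.48 dB
Step 2: SE = SL - TL - NL + DI - DT = 207.48 - 67 - 94 + 21 - 6 = 61.48

61.48 dB


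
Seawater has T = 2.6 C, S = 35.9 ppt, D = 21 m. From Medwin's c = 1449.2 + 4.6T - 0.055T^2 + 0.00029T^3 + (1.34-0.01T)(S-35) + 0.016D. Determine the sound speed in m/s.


c = 1449.2 + 4.6*2.6 - 0.055*2.6^2 + 0.00029*2.6^3 + (1.34 - 0.01*2.6)*(35.9 - 35) + 0.016*21 = 1462.31

1462.31 m/s


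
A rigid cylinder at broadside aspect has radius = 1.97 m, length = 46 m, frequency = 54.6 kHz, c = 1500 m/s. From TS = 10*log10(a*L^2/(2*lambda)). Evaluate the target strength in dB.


lambda = 1500/54600 = 0.02747 m
TS = 10*log10(1.97*46^2/(2*0.02747)) = 48.8

48.8 dB


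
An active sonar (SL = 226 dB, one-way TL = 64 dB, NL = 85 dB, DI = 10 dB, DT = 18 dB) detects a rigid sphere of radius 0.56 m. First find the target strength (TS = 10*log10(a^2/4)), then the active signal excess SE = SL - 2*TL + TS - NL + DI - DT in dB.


Step 1: TS = 10*log10(0.56^2/4) = -11.06 dB
Step 2: SE = SL - 2*TL + TS - NL + DI - DT = 226 - 2*64 + (-11.06) - 85 + 10 - 18 = -6.06

-6.06 dB


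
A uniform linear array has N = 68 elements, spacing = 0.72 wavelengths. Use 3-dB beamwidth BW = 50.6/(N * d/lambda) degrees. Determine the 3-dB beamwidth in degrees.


BW = 50.6 / (68 * 0.72) = 50.6 / 48.96 = 1.03

1.03 deg


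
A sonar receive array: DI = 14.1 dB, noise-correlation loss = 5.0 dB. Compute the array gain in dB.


AG = DI - L_corr = 14.1 - 5.0 = 9.1

9.1 dB


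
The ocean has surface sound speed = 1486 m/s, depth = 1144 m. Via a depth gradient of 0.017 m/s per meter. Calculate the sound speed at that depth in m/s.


1505.448 m/s


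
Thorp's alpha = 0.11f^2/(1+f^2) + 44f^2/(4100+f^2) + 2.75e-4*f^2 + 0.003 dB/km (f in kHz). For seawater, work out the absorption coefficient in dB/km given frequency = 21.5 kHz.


f^2 = 462.25
alpha = 0.11*462.25/(1+462.25) + 44*462.25/(4100+462.25) + 2.75e-4*462.25 + 0.003 = 4.698

4.698 dB/km


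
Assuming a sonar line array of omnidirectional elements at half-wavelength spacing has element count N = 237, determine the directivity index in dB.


23.75 dB


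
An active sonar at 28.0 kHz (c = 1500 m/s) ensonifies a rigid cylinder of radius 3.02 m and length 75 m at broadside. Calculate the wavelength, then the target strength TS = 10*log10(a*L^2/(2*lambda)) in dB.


Step 1: lambda = c/f = 1500/28000 = 0.05357 m
Step 2: TS = 10*log10(a*L^2/(2*lambda)) = 10*log10(3.02*75^2/(2*0.05357)) = 52.0

52.0 dB


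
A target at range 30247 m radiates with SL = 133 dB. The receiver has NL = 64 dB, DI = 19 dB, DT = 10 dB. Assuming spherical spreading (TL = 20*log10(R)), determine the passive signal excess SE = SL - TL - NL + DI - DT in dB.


-11.61 dB


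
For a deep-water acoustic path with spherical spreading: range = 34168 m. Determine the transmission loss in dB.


TL = 20*log10(34168) = 90.67

90.67 dB


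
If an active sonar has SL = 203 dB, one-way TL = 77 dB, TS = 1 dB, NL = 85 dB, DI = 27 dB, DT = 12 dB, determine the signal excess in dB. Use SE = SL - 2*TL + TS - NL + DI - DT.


SE = SL - 2*TL + TS - NL + DI - DT = 203 - 2*77 + (1) - 85 + 27 - 12 = -20

-20 dB


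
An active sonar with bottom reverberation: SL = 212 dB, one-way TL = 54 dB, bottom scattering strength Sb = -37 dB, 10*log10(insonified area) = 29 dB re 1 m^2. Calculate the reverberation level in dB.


RL = SL - 2*TL + Sb + 10*log10(A) = 212 - 2*54 + (-37) + 29 = 96

96 dB


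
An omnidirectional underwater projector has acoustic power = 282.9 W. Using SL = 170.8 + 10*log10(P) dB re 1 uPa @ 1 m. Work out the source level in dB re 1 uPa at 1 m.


195.32 dB


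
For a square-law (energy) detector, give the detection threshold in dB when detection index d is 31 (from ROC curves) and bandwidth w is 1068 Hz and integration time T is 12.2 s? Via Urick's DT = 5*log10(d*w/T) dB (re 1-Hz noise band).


DT = 5*log10(d*w/T) = 5*log10(31 * 1068 / 12.2) = 5*log10(2713.77) = 17.17

17.17 dB


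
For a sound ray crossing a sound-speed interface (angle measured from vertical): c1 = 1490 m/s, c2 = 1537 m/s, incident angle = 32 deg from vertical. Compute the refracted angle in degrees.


sin(theta2) = (c2/c1)*sin(theta1) = (1537/1490)*sin(32 deg) = 0.54663
theta2 = arcsin(0.54663) = 33.14

33.14 deg


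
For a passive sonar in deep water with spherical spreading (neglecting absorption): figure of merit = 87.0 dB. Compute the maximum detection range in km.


At max range FOM = TL, so 20*log10(R) = 87.0
R = 10^(87.0/20) = 22387.21 m = 22.39 km

22.39 km


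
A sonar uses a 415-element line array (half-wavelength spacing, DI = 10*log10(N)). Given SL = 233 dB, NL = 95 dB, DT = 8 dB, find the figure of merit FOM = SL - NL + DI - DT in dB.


Step 1: DI = 10*log10(415) = 26.18 dB
Step 2: FOM = SL - NL + DI - DT = 233 - 95 + 26.18 - 8 = 156.18

156.18 dB


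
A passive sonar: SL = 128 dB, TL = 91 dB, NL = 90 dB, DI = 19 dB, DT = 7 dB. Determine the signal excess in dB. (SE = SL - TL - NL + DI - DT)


-41 dB


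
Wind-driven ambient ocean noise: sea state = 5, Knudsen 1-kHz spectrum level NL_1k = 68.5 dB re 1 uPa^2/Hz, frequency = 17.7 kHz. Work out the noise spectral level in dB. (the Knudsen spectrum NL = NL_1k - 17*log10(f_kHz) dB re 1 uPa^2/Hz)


NL = NL_1k - 17*log10(f_kHz) = 68.5 - 17*log10(17.7) = 68.5 - (21.22) = 47.28

47.28 dB


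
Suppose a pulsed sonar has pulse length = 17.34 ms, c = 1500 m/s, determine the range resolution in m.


13.005 m


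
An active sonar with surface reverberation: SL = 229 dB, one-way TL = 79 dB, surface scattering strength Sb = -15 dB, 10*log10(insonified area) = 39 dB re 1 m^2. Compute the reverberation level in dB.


95 dB


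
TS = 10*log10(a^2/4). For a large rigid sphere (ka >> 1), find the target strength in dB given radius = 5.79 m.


TS = 10*log10(5.79^2 / 4) = 10*log10(8.381025) = 9.23

9.23 dB


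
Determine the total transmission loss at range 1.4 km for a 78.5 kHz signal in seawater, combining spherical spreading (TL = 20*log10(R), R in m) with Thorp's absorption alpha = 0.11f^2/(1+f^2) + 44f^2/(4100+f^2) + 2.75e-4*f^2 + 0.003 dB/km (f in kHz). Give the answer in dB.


Step 1 (Thorp): alpha = 0.11*6162.25/(1+6162.25) + 44*6162.25/(4100+6162.25) + 2.75e-4*6162.25 + 0.003 = 28.2286 dB/km
Step 2: TL_spread = 20*log10(1400) = 62.92 dB
Step 3: TL_abs = alpha*R = 28.2286 * 1.4 = 39.52 dB
Step 4: TL_total = 62.92 + 39.52 = 102.44

102.44 dB


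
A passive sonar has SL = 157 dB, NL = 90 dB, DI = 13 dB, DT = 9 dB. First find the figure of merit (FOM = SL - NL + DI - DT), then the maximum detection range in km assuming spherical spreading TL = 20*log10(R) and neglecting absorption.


Step 1: FOM = SL - NL + DI - DT = 157 - 90 + 13 - 9 = 71 dB
Step 2: at max range FOM = TL = 20*log10(R), so R = 10^(71/20) = 3548.13 m = 3.55 km

3.55 km


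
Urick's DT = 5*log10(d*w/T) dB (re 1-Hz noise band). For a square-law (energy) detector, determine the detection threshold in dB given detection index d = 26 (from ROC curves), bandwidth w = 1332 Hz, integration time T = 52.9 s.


DT = 5*log10(d*w/T) = 5*log10(26 * 1332 / 52.9) = 5*log10(654.67) = 14.08

14.08 dB


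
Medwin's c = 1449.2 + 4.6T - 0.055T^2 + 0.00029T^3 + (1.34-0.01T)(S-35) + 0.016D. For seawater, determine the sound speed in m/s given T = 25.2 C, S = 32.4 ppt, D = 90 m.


c = 1449.2 + 4.6*25.2 - 0.055*25.2^2 + 0.00029*25.2^3 + (1.34 - 0.01*25.2)*(32.4 - 35) + 0.016*90 = 1533.44

1533.44 m/s


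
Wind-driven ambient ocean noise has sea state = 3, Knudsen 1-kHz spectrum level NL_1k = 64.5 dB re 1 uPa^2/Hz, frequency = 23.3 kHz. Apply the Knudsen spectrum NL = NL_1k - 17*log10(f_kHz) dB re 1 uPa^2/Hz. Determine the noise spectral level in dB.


NL = NL_1k - 17*log10(f_kHz) = 64.5 - 17*log10(23.3) = 64.5 - (23.25) = 41.25

41.25 dB


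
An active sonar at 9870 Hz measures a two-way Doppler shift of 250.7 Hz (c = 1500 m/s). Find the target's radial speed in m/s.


19.05 m/s


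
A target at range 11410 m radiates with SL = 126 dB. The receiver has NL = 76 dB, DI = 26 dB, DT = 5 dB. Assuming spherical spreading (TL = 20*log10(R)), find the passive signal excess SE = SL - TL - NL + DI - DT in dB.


Step 1: TL = 20*log10(11410) = 81.15 dB
Step 2: SE = 126 - 81.15 - 76 + 26 - 5 = -10.15

-10.15 dB


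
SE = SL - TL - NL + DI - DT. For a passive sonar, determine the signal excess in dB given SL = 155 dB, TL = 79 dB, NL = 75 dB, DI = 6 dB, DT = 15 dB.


SE = SL - TL - NL + DI - DT = 155 - 79 - 75 + 6 - 15 = -8

-8 dB


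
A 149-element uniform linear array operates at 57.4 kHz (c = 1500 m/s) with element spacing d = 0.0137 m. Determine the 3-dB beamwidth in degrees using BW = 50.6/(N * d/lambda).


0.65 deg


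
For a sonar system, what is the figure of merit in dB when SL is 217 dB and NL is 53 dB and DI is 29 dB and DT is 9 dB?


FOM = SL - NL + DI - DT = 217 - 53 + 29 - 9 = 184

184 dB


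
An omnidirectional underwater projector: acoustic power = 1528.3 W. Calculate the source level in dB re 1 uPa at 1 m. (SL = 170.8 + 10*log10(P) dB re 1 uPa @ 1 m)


202.64 dB


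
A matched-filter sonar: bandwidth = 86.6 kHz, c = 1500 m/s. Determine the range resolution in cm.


dR = c/(2*BW) = 1500 / (2 * 86.6e3) = 0.0087 m = 0.87 cm

0.87 cm


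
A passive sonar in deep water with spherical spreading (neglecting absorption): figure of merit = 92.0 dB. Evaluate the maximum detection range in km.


39.81 km


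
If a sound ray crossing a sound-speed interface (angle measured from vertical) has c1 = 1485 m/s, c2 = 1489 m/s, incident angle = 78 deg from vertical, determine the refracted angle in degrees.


sin(theta2) = (c2/c1)*sin(theta1) = (1489/1485)*sin(78 deg) = 0.98078
theta2 = arcsin(0.98078) = 78.75

78.75 deg


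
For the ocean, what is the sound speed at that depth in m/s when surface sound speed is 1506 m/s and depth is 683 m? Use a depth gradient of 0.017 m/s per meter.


c = 1506 + 0.017 * 683 = 1517.611

1517.611 m/s


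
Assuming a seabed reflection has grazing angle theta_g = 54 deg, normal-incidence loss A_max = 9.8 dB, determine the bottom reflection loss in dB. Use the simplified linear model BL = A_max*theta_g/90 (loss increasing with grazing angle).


BL = A_max * theta_g / 90 = 9.8 * 54 / 90 = 5.88

5.88 dB


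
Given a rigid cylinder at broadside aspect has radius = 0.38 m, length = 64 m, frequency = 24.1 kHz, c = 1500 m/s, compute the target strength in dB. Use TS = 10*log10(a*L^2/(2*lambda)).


40.97 dB


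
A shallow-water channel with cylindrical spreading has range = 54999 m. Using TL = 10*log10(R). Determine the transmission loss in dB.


47.4 dB


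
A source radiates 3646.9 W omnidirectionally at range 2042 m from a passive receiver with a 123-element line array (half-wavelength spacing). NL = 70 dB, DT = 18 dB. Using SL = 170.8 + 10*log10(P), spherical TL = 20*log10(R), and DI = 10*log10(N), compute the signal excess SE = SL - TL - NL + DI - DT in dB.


Step 1: SL = 170.8 + 10*log10(3646.9) = 206.42 dB
Step 2: TL = 20*log10(2042) = 66.2 dB
Step 3: DI = 10*log10(123) = 20.9 dB
Step 4: SE = SL - TL - NL + DI - DT = 206.42 - 66.2 - 70 + 20.9 - 18 = 73.12

73.12 dB


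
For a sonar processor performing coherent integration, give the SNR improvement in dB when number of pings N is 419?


Gain = 10*log10(419) = 26.22

26.22 dB


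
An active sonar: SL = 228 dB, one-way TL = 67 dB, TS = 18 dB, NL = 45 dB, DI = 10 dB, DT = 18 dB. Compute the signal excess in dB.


SE = SL - 2*TL + TS - NL + DI - DT = 228 - 2*67 + (18) - 45 + 10 - 18 = 59

59 dB


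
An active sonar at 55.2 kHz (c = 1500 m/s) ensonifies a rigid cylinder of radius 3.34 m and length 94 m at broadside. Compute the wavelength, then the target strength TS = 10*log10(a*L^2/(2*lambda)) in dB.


Step 1: lambda = c/f = 1500/55200 = 0.02717 m
Step 2: TS = 10*log10(a*L^2/(2*lambda)) = 10*log10(3.34*94^2/(2*0.02717)) = 57.35

57.35 dB


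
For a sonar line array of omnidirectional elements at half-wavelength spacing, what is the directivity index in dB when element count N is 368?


DI = 10*log10(368) = 25.66

25.66 dB


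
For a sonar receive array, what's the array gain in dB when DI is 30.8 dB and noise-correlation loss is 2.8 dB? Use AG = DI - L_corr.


AG = DI - L_corr = 30.8 - 2.8 = 28.0

28.0 dB


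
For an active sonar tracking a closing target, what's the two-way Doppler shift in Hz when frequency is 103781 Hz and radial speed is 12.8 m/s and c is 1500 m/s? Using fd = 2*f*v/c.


1771.2 Hz


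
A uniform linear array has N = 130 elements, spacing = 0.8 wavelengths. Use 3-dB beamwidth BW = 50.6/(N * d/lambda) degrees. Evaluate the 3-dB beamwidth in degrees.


BW = 50.6 / (130 * 0.8) = 50.6 / 104.0 = 0.49

0.49 deg


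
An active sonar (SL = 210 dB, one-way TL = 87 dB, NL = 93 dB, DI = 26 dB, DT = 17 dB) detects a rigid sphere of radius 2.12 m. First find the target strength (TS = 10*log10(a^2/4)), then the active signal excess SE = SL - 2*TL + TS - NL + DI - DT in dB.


Step 1: TS = 10*log10(2.12^2/4) = 0.51 dB
Step 2: SE = SL - 2*TL + TS - NL + DI - DT = 210 - 2*87 + (0.51) - 93 + 26 - 17 = -47.49

-47.49 dB


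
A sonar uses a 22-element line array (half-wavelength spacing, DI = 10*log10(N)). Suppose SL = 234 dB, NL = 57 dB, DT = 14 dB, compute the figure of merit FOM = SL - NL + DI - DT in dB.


Step 1: DI = 10*log10(22) = 13.42 dB
Step 2: FOM = SL - NL + DI - DT = 234 - 57 + 13.42 - 14 = 176.42

176.42 dB


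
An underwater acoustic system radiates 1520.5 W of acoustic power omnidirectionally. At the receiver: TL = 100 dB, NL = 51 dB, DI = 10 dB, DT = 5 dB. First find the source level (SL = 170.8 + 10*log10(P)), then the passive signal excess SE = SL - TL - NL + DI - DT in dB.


Step 1: SL = 170.8 + 10*log10(1520.5) = 202.62 dB
Step 2: SE = SL - TL - NL + DI - DT = 202.62 - 100 - 51 + 10 - 5 = 56.62

56.62 dB


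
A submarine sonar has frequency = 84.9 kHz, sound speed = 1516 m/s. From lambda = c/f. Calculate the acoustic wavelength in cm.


lambda = c/f = 1516 / 84900 = 0.0179 m = 1.79 cm

1.79 cm


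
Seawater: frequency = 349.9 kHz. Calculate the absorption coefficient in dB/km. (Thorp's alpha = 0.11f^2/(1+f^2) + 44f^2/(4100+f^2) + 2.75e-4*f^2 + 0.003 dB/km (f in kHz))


76.356 dB/km


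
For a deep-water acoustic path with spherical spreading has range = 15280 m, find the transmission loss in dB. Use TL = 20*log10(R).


TL = 20*log10(15280) = 83.68

83.68 dB


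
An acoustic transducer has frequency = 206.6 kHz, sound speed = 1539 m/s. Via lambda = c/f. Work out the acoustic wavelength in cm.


lambda = c/f = 1539 / 206600 = 0.0074 m = 0.74 cm

0.74 cm


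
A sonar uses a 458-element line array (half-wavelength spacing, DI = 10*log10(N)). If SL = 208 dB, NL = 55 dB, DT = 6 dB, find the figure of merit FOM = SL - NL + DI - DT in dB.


Step 1: DI = 10*log10(458) = 26.61 dB
Step 2: FOM = SL - NL + DI - DT = 208 - 55 + 26.61 - 6 = 173.61

173.61 dB


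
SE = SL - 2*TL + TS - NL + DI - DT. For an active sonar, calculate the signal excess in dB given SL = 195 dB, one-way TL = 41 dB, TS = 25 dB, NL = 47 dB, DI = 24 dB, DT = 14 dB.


101 dB


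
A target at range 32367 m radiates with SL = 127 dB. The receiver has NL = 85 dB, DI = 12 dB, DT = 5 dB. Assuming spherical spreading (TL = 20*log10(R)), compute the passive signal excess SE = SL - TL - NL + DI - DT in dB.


Step 1: TL = 20*log10(32367) = 90.2 dB
Step 2: SE = 127 - 90.2 - 85 + 12 - 5 = -41.2

-41.2 dB
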